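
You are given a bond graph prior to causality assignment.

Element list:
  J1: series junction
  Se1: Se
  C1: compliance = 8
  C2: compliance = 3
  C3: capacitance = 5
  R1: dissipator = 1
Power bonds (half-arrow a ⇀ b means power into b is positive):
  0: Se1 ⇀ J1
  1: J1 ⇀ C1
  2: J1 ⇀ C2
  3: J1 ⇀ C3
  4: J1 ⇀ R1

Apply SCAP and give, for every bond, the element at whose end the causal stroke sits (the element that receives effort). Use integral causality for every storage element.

bond 0 stroke→J1
bond 1 stroke→J1
bond 2 stroke→J1
bond 3 stroke→J1
bond 4 stroke→R1

#0 stroke at J1  (Se1 (Se) sets effort on bond)
#1 stroke at J1  (C1 integral (e out))
#2 stroke at J1  (prefer integral on C2)
#3 stroke at J1  (prefer integral on C3)
#4 stroke at R1  (only one flow-in slot at J1)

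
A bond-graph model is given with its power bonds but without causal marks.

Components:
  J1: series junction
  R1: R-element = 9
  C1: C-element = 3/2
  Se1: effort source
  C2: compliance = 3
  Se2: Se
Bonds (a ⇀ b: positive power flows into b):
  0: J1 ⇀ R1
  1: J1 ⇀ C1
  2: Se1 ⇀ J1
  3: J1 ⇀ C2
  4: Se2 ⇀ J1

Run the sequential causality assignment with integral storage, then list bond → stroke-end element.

#2 stroke→J1  (Se1 fixes effort; stroke away)
#4 stroke→J1  (Se2: effort source, stroke at far end)
#1 stroke→J1  (prefer integral on C1)
#3 stroke→J1  (C2 integral (e out))
#0 stroke→R1  (J1: last free bond brings flow in)

β0 |R1
β1 |J1
β2 |J1
β3 |J1
β4 |J1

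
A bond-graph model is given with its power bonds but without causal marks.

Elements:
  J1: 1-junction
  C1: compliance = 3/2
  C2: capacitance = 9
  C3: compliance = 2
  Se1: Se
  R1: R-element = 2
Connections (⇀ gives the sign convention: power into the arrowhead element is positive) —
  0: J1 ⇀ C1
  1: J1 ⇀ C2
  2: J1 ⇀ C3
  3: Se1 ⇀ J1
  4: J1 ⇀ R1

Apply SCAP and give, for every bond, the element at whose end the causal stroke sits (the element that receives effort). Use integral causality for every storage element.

bond 3 stroke at J1  (source Se1 imposes e)
bond 0 stroke at J1  (C1 integral (e out))
bond 1 stroke at J1  (C2 integral (e out))
bond 2 stroke at J1  (prefer integral on C3)
bond 4 stroke at R1  (J1 needs exactly one f-in)

b0 →J1
b1 →J1
b2 →J1
b3 →J1
b4 →R1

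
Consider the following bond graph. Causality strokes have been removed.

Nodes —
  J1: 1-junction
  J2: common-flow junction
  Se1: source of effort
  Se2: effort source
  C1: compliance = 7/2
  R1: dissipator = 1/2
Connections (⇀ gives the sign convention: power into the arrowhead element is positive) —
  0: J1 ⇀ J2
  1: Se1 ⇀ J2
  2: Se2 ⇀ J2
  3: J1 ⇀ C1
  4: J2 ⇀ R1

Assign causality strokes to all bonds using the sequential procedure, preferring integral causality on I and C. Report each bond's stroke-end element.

β1 →J2  (Se1 (Se) sets effort on bond)
β2 →J2  (source Se2 imposes e)
β3 →J1  (C1 integral (e out))
β0 →J2  (only one flow-in slot at J1)
β4 →R1  (J2: last free bond brings flow in)

b0 →J2
b1 →J2
b2 →J2
b3 →J1
b4 →R1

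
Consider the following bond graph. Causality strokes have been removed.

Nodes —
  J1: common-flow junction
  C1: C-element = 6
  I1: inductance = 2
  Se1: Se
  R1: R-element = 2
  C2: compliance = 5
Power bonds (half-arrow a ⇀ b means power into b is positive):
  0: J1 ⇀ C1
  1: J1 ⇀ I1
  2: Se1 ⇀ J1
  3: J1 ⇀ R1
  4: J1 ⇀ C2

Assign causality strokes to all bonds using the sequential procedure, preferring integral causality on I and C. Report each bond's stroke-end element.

β2 stroke→J1  (source Se1 imposes e)
β0 stroke→J1  (prefer integral on C1)
β1 stroke→I1  (I1 outputs flow p/I1)
β3 stroke→J1  (1-jn J1 has f-setter on 1)
β4 stroke→J1  (common-f at J1 fixed by 1)

β0 |J1
β1 |I1
β2 |J1
β3 |J1
β4 |J1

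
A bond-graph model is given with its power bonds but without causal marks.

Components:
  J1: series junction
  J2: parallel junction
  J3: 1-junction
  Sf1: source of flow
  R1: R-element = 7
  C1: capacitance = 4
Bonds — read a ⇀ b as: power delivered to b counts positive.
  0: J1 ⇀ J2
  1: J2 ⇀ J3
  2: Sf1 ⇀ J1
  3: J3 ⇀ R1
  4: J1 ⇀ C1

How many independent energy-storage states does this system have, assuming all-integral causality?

1  (C1 all integral)

b2 |Sf1  (Sf1: flow source, stroke at near end)
b0 |J1  (common-f at J1 fixed by 2)
b4 |J1  (J1: bond 2 brought flow, rest push out)
b1 |J2  (J2: last free bond brings effort in)
b3 |J3  (1-jn J3 has f-setter on 1)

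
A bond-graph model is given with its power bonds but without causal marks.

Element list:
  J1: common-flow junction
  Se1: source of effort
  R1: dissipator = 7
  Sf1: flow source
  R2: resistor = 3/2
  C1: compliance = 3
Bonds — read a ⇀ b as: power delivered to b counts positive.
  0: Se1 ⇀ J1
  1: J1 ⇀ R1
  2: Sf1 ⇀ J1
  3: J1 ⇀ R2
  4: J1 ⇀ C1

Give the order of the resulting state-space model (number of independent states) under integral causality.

1  (C1 all integral)

bond 0 →J1  (source Se1 imposes e)
bond 2 →Sf1  (source Sf1 imposes f)
bond 1 →J1  (J1 flow already set via bond 2)
bond 3 →J1  (J1: bond 2 brought flow, rest push out)
bond 4 →J1  (common-f at J1 fixed by 2)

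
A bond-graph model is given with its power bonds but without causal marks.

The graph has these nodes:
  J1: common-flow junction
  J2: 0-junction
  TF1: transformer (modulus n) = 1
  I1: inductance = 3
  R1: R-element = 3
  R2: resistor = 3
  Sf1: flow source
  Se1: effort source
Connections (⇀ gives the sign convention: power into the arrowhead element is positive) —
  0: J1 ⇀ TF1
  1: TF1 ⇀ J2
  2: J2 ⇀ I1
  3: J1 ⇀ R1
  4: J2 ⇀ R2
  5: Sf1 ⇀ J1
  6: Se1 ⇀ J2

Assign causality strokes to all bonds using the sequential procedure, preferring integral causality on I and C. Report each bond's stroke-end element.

b5 stroke→Sf1  (source Sf1 imposes f)
b6 stroke→J2  (source Se1 imposes e)
b0 stroke→J1  (J1 flow already set via bond 5)
b3 stroke→J1  (common-f at J1 fixed by 5)
b1 stroke→TF1  (J2: bond 6 brought effort, rest push out)
b2 stroke→I1  (J2 effort already set via bond 6)
b4 stroke→R2  (J2 effort already set via bond 6)

b0 stroke at J1
b1 stroke at TF1
b2 stroke at I1
b3 stroke at J1
b4 stroke at R2
b5 stroke at Sf1
b6 stroke at J2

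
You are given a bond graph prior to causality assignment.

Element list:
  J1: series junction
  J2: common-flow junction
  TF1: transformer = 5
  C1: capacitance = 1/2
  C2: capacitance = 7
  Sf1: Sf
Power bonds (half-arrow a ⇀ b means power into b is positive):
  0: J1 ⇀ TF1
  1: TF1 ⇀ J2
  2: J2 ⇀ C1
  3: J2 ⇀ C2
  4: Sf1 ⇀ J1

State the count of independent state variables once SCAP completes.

β4 stroke at Sf1  (source Sf1 imposes f)
β0 stroke at J1  (J1 flow already set via bond 4)
β1 stroke at TF1  (TF TF1: opposite of bond 0)
β2 stroke at J2  (common-f at J2 fixed by 1)
β3 stroke at J2  (common-f at J2 fixed by 1)

2  (C1, C2 all integral)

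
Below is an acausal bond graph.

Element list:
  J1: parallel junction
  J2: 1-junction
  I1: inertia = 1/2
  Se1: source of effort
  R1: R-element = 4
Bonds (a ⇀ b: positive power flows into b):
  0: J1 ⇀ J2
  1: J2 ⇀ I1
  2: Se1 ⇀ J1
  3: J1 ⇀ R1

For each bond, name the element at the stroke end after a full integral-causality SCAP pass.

β2 →J1  (Se1: effort source, stroke at far end)
β0 →J2  (J1: bond 2 brought effort, rest push out)
β3 →R1  (0-jn J1 has e-setter on 2)
β1 →I1  (closing 1-jn rule on J2)

b0 →J2
b1 →I1
b2 →J1
b3 →R1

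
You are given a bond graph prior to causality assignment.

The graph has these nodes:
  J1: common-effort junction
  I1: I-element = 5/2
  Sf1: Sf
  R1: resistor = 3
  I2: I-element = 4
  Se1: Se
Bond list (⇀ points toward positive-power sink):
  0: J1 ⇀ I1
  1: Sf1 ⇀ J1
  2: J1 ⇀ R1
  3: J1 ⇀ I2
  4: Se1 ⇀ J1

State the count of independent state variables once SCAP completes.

β1 stroke at Sf1  (Sf1: flow source, stroke at near end)
β4 stroke at J1  (Se1 (Se) sets effort on bond)
β0 stroke at I1  (J1 effort already set via bond 4)
β2 stroke at R1  (J1: bond 4 brought effort, rest push out)
β3 stroke at I2  (J1: bond 4 brought effort, rest push out)

2  (I1, I2 all integral)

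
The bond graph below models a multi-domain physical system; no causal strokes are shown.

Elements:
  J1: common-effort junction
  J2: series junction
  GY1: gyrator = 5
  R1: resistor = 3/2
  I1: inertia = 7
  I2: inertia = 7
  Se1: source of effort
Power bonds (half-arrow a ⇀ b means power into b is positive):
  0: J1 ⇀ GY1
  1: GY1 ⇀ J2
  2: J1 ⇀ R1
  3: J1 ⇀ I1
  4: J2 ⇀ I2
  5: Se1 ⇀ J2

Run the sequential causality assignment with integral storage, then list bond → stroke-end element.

#5 |J2  (Se1 fixes effort; stroke away)
#3 |I1  (prefer integral on I1)
#4 |I2  (I2 integral (f out))
#1 |J2  (J2: bond 4 brought flow, rest push out)
#0 |J1  (through GY1, causality inverts; strokes same side of GY1)
#2 |R1  (J1 effort already set via bond 0)

#0 stroke→J1
#1 stroke→J2
#2 stroke→R1
#3 stroke→I1
#4 stroke→I2
#5 stroke→J2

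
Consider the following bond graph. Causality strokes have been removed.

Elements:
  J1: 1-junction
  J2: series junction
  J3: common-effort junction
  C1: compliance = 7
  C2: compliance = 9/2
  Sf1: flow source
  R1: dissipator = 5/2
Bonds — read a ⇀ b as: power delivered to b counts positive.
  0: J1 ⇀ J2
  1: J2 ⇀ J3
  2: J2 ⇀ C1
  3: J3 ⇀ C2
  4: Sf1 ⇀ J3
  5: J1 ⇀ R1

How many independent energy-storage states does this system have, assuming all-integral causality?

2  (C1, C2 all integral)

β4 |Sf1  (Sf1 fixes flow; stroke at Sf1)
β2 |J2  (C1 outputs effort q/C1)
β3 |J3  (C2 outputs effort q/C2)
β1 |J2  (0-jn J3 has e-setter on 3)
β0 |J1  (J2: last free bond brings flow in)
β5 |R1  (J1: last free bond brings flow in)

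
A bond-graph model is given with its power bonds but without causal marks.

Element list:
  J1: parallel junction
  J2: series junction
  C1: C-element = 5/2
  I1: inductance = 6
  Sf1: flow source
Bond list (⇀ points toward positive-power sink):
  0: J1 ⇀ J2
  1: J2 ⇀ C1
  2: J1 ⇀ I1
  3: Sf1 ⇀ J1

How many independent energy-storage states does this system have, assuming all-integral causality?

#3 stroke at Sf1  (Sf1: flow source, stroke at near end)
#1 stroke at J2  (C1 outputs effort q/C1)
#0 stroke at J1  (J2 needs exactly one f-in)
#2 stroke at I1  (common-e at J1 fixed by 0)

2  (C1, I1 all integral)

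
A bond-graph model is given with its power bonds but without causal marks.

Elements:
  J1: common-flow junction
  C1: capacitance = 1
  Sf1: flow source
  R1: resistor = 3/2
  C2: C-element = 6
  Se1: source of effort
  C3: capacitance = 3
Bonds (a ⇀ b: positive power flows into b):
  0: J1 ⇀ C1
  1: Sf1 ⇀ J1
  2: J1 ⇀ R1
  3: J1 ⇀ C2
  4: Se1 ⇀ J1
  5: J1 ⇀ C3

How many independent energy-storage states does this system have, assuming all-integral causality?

3  (C1, C2, C3 all integral)

b1 →Sf1  (Sf1: flow source, stroke at near end)
b4 →J1  (Se1: effort source, stroke at far end)
b0 →J1  (J1: bond 1 brought flow, rest push out)
b2 →J1  (J1: bond 1 brought flow, rest push out)
b3 →J1  (J1 flow already set via bond 1)
b5 →J1  (J1: bond 1 brought flow, rest push out)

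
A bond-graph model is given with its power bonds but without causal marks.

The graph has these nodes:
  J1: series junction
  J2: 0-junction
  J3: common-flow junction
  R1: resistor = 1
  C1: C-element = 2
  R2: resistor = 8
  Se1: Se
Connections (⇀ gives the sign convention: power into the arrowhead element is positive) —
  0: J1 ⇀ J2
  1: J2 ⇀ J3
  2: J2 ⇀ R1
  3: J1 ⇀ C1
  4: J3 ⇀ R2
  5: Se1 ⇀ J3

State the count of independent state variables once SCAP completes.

b5 stroke→J3  (Se1: effort source, stroke at far end)
b3 stroke→J1  (C1 integral (e out))
b0 stroke→J2  (only one flow-in slot at J1)
b1 stroke→J3  (common-e at J2 fixed by 0)
b2 stroke→R1  (J2 effort already set via bond 0)
b4 stroke→R2  (closing 1-jn rule on J3)

1  (C1 all integral)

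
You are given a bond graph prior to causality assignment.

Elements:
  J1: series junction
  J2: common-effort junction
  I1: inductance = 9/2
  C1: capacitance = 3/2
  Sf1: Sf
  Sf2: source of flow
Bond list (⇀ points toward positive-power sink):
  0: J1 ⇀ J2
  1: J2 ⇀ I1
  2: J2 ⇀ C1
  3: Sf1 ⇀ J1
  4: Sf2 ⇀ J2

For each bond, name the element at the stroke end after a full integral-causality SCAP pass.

b0 stroke→J1
b1 stroke→I1
b2 stroke→J2
b3 stroke→Sf1
b4 stroke→Sf2

bond 3 →Sf1  (Sf1: flow source, stroke at near end)
bond 4 →Sf2  (Sf2: flow source, stroke at near end)
bond 0 →J1  (common-f at J1 fixed by 3)
bond 1 →I1  (I1: I, integral causality)
bond 2 →J2  (J2: last free bond brings effort in)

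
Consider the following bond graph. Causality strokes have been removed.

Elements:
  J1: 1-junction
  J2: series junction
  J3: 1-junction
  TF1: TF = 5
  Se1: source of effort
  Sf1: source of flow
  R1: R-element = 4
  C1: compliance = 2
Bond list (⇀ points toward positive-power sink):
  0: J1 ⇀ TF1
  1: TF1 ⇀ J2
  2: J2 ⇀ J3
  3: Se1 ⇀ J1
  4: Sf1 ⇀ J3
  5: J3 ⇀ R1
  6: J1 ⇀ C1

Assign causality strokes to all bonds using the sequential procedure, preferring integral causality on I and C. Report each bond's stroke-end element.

#3 →J1  (Se1 (Se) sets effort on bond)
#4 →Sf1  (source Sf1 imposes f)
#2 →J3  (J3 flow already set via bond 4)
#5 →J3  (J3: bond 4 brought flow, rest push out)
#1 →J2  (1-jn J2 has f-setter on 2)
#0 →TF1  (TF TF1: opposite of bond 1)
#6 →J1  (J1 flow already set via bond 0)

b0 stroke at TF1
b1 stroke at J2
b2 stroke at J3
b3 stroke at J1
b4 stroke at Sf1
b5 stroke at J3
b6 stroke at J1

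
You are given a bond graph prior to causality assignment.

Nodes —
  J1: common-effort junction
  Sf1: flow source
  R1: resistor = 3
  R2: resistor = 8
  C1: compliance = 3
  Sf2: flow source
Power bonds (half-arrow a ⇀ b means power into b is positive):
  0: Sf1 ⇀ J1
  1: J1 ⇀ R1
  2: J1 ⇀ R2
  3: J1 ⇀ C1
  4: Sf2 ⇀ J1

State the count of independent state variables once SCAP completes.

1  (C1 all integral)

#0 stroke at Sf1  (source Sf1 imposes f)
#4 stroke at Sf2  (Sf2 (Sf) sets flow on bond)
#3 stroke at J1  (prefer integral on C1)
#1 stroke at R1  (common-e at J1 fixed by 3)
#2 stroke at R2  (0-jn J1 has e-setter on 3)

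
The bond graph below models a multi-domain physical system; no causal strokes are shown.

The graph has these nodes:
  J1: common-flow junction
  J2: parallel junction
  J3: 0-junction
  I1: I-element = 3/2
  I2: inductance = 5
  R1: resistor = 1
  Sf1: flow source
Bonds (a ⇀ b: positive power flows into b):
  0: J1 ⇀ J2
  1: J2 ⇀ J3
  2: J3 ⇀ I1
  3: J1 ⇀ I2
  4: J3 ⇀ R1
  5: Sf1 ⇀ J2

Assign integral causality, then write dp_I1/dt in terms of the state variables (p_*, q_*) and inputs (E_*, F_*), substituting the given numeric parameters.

b5 →Sf1  (Sf1 (Sf) sets flow on bond)
b2 →I1  (I1: I, integral causality)
b3 →I2  (I2: I, integral causality)
b0 →J1  (1-jn J1 has f-setter on 3)
b1 →J2  (J2: last free bond brings effort in)
b4 →J3  (only one effort-in slot at J3)

dp_I1/dt = F_Sf1 - 2*p_I1/3 + p_I2/5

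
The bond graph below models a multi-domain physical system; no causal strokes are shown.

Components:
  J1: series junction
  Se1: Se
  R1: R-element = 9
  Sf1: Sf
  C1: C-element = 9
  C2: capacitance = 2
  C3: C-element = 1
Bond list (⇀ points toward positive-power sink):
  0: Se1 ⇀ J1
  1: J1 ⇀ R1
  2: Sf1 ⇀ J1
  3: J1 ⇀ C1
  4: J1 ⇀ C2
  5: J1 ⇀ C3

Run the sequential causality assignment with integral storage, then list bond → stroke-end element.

b0 |J1  (Se1 (Se) sets effort on bond)
b2 |Sf1  (Sf1: flow source, stroke at near end)
b1 |J1  (J1: bond 2 brought flow, rest push out)
b3 |J1  (common-f at J1 fixed by 2)
b4 |J1  (1-jn J1 has f-setter on 2)
b5 |J1  (J1: bond 2 brought flow, rest push out)

#0 →J1
#1 →J1
#2 →Sf1
#3 →J1
#4 →J1
#5 →J1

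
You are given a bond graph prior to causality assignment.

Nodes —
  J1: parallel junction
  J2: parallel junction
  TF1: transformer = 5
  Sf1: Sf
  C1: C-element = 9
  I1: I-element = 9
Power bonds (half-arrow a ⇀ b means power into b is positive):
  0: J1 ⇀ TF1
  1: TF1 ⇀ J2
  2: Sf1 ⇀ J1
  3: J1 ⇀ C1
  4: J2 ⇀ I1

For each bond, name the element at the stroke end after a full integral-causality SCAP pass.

bond 2 stroke at Sf1  (source Sf1 imposes f)
bond 3 stroke at J1  (prefer integral on C1)
bond 0 stroke at TF1  (J1 effort already set via bond 3)
bond 1 stroke at J2  (TF TF1: opposite of bond 0)
bond 4 stroke at I1  (J2 effort already set via bond 1)

#0 stroke at TF1
#1 stroke at J2
#2 stroke at Sf1
#3 stroke at J1
#4 stroke at I1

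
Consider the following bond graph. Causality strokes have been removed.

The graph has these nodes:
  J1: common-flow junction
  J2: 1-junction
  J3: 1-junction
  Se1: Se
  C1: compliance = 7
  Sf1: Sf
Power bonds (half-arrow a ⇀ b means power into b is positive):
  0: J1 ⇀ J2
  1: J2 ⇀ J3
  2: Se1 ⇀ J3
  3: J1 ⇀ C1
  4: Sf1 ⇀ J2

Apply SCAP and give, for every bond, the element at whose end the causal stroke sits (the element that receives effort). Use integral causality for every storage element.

β0 stroke at J2
β1 stroke at J2
β2 stroke at J3
β3 stroke at J1
β4 stroke at Sf1

#2 stroke at J3  (Se1 (Se) sets effort on bond)
#4 stroke at Sf1  (Sf1 fixes flow; stroke at Sf1)
#0 stroke at J2  (1-jn J2 has f-setter on 4)
#1 stroke at J2  (1-jn J2 has f-setter on 4)
#3 stroke at J1  (1-jn J1 has f-setter on 0)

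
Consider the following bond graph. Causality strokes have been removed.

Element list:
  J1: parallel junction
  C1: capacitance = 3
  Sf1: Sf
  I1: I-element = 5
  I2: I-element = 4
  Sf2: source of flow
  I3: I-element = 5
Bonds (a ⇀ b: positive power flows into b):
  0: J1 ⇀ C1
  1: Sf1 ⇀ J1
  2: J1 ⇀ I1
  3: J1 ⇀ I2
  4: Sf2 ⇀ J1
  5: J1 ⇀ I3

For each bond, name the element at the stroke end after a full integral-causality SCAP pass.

β1 stroke at Sf1  (Sf1 fixes flow; stroke at Sf1)
β4 stroke at Sf2  (Sf2: flow source, stroke at near end)
β0 stroke at J1  (C1 outputs effort q/C1)
β2 stroke at I1  (J1 effort already set via bond 0)
β3 stroke at I2  (J1 effort already set via bond 0)
β5 stroke at I3  (J1: bond 0 brought effort, rest push out)

b0 stroke at J1
b1 stroke at Sf1
b2 stroke at I1
b3 stroke at I2
b4 stroke at Sf2
b5 stroke at I3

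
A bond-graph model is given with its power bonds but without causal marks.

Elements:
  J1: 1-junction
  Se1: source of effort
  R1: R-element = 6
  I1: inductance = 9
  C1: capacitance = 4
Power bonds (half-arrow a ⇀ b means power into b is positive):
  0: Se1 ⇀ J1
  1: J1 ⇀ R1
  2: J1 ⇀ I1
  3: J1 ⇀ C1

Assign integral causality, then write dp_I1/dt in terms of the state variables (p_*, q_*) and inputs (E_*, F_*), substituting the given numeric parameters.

#0 →J1  (source Se1 imposes e)
#2 →I1  (I1 outputs flow p/I1)
#1 →J1  (1-jn J1 has f-setter on 2)
#3 →J1  (J1: bond 2 brought flow, rest push out)

dp_I1/dt = E_Se1 - 2*p_I1/3 - q_C1/4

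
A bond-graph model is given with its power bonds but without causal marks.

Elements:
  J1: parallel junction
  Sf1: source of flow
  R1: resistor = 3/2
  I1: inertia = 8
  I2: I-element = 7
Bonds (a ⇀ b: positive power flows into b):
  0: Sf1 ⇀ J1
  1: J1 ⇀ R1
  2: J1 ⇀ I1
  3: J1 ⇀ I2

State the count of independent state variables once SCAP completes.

2  (I1, I2 all integral)

b0 →Sf1  (source Sf1 imposes f)
b2 →I1  (I1: I, integral causality)
b3 →I2  (I2 integral (f out))
b1 →J1  (J1 needs exactly one e-in)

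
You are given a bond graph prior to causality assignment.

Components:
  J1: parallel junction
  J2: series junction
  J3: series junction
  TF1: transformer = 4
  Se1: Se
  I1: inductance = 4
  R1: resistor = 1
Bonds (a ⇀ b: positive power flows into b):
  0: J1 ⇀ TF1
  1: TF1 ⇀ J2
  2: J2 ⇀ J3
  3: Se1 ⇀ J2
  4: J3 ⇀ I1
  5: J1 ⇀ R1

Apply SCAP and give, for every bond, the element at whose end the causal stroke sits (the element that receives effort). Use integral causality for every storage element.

#0 →TF1
#1 →J2
#2 →J3
#3 →J2
#4 →I1
#5 →J1

b3 stroke→J2  (Se1: effort source, stroke at far end)
b4 stroke→I1  (prefer integral on I1)
b2 stroke→J3  (J3 flow already set via bond 4)
b1 stroke→J2  (common-f at J2 fixed by 2)
b0 stroke→TF1  (TF1 one-in-one-out from 1)
b5 stroke→J1  (closing 0-jn rule on J1)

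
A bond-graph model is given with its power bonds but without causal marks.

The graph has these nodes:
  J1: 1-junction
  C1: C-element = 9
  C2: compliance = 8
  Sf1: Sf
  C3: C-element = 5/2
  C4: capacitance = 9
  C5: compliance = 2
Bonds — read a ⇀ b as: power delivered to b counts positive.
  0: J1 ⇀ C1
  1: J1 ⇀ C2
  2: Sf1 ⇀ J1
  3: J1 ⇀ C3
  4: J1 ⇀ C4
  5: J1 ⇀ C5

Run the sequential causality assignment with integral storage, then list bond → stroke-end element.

β0 →J1
β1 →J1
β2 →Sf1
β3 →J1
β4 →J1
β5 →J1

bond 2 stroke at Sf1  (source Sf1 imposes f)
bond 0 stroke at J1  (common-f at J1 fixed by 2)
bond 1 stroke at J1  (1-jn J1 has f-setter on 2)
bond 3 stroke at J1  (common-f at J1 fixed by 2)
bond 4 stroke at J1  (common-f at J1 fixed by 2)
bond 5 stroke at J1  (J1 flow already set via bond 2)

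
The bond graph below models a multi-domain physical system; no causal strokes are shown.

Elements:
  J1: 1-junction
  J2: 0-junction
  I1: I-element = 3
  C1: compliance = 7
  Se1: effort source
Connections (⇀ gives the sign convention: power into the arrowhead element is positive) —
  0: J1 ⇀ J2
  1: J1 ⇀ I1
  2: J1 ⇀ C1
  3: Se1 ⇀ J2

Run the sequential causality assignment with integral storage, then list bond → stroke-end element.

#3 →J2  (source Se1 imposes e)
#0 →J1  (J2 effort already set via bond 3)
#1 →I1  (prefer integral on I1)
#2 →J1  (1-jn J1 has f-setter on 1)

#0 stroke→J1
#1 stroke→I1
#2 stroke→J1
#3 stroke→J2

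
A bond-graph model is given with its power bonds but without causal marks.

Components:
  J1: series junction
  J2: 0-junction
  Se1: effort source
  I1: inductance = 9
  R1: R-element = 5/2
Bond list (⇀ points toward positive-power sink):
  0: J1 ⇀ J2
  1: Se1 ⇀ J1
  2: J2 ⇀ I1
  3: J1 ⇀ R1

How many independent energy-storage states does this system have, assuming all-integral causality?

1  (I1 all integral)

β1 →J1  (source Se1 imposes e)
β2 →I1  (I1: I, integral causality)
β0 →J2  (J2: last free bond brings effort in)
β3 →J1  (J1: bond 0 brought flow, rest push out)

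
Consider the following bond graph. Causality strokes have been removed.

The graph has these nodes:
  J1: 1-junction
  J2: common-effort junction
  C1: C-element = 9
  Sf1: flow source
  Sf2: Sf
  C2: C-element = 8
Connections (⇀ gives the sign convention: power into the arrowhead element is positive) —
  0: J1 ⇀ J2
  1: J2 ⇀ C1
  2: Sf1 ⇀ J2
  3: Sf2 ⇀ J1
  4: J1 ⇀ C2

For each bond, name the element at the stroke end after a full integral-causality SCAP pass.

bond 0 |J1
bond 1 |J2
bond 2 |Sf1
bond 3 |Sf2
bond 4 |J1

β2 stroke→Sf1  (Sf1 (Sf) sets flow on bond)
β3 stroke→Sf2  (source Sf2 imposes f)
β0 stroke→J1  (common-f at J1 fixed by 3)
β4 stroke→J1  (J1: bond 3 brought flow, rest push out)
β1 stroke→J2  (only one effort-in slot at J2)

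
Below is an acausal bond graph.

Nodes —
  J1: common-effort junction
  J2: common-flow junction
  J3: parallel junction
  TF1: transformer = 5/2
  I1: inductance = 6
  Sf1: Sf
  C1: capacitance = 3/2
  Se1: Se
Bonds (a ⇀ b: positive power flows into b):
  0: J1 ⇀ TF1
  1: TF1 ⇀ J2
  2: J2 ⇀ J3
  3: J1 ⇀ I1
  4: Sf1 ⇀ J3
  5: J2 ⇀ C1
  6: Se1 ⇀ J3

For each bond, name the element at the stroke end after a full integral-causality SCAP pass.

β4 →Sf1  (Sf1 (Sf) sets flow on bond)
β6 →J3  (Se1 fixes effort; stroke away)
β2 →J2  (J3: bond 6 brought effort, rest push out)
β3 →I1  (I1: I, integral causality)
β0 →J1  (J1: last free bond brings effort in)
β1 →TF1  (TF1: transformer flips bond 0)
β5 →J2  (common-f at J2 fixed by 1)

β0 stroke at J1
β1 stroke at TF1
β2 stroke at J2
β3 stroke at I1
β4 stroke at Sf1
β5 stroke at J2
β6 stroke at J3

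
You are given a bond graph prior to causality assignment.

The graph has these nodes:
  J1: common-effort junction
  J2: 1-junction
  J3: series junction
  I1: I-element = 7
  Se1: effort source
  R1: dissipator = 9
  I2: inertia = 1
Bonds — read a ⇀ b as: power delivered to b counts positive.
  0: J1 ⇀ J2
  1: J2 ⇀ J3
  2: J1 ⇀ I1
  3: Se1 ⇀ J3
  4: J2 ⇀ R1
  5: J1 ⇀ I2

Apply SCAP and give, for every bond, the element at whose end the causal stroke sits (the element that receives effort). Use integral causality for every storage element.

β3 stroke at J3  (Se1: effort source, stroke at far end)
β1 stroke at J2  (closing 1-jn rule on J3)
β2 stroke at I1  (I1: I, integral causality)
β5 stroke at I2  (I2: I, integral causality)
β0 stroke at J1  (only one effort-in slot at J1)
β4 stroke at J2  (1-jn J2 has f-setter on 0)

β0 stroke at J1
β1 stroke at J2
β2 stroke at I1
β3 stroke at J3
β4 stroke at J2
β5 stroke at I2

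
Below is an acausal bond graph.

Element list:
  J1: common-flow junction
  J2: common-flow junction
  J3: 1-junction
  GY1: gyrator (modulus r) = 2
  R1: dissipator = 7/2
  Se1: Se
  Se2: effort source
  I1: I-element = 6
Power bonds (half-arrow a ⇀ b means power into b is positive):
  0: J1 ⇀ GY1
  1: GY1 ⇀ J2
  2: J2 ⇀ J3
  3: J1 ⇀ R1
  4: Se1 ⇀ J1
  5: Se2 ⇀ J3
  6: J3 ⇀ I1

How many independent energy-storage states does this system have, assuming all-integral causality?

β4 →J1  (Se1 fixes effort; stroke away)
β5 →J3  (Se2 fixes effort; stroke away)
β6 →I1  (I1: I, integral causality)
β2 →J3  (J3 flow already set via bond 6)
β1 →J2  (common-f at J2 fixed by 2)
β0 →J1  (through GY1, causality inverts; strokes same side of GY1)
β3 →R1  (J1: last free bond brings flow in)

1  (I1 all integral)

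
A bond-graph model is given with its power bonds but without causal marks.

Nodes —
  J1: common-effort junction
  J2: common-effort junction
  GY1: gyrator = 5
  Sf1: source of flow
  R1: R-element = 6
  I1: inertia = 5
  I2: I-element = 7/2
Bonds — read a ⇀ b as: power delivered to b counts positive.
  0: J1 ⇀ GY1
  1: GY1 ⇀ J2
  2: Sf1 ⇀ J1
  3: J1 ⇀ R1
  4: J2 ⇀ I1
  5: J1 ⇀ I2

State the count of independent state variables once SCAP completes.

b2 |Sf1  (Sf1: flow source, stroke at near end)
b4 |I1  (I1 outputs flow p/I1)
b1 |J2  (closing 0-jn rule on J2)
b0 |J1  (through GY1, causality inverts; strokes same side of GY1)
b3 |R1  (J1: bond 0 brought effort, rest push out)
b5 |I2  (0-jn J1 has e-setter on 0)

2  (I1, I2 all integral)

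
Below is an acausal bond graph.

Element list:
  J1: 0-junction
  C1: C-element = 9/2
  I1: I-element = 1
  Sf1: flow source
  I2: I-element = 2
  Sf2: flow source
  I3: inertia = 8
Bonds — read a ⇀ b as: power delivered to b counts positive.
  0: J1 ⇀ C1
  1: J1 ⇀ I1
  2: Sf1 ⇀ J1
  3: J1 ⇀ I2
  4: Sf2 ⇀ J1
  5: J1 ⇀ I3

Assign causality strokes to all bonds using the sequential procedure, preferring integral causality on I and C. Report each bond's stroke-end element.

bond 0 |J1
bond 1 |I1
bond 2 |Sf1
bond 3 |I2
bond 4 |Sf2
bond 5 |I3

b2 stroke→Sf1  (Sf1 fixes flow; stroke at Sf1)
b4 stroke→Sf2  (Sf2 fixes flow; stroke at Sf2)
b0 stroke→J1  (prefer integral on C1)
b1 stroke→I1  (J1: bond 0 brought effort, rest push out)
b3 stroke→I2  (J1: bond 0 brought effort, rest push out)
b5 stroke→I3  (J1: bond 0 brought effort, rest push out)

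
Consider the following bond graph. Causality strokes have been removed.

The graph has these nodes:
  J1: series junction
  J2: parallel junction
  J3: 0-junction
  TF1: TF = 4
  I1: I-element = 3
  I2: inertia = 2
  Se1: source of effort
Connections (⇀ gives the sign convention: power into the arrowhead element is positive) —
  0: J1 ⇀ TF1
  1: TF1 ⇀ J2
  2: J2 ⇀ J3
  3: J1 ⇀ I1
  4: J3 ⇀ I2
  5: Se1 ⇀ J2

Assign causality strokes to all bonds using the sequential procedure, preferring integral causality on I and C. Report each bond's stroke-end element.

β0 stroke→J1
β1 stroke→TF1
β2 stroke→J3
β3 stroke→I1
β4 stroke→I2
β5 stroke→J2

β5 stroke→J2  (Se1 fixes effort; stroke away)
β1 stroke→TF1  (common-e at J2 fixed by 5)
β2 stroke→J3  (common-e at J2 fixed by 5)
β4 stroke→I2  (J3 effort already set via bond 2)
β0 stroke→J1  (TF1 one-in-one-out from 1)
β3 stroke→I1  (J1: last free bond brings flow in)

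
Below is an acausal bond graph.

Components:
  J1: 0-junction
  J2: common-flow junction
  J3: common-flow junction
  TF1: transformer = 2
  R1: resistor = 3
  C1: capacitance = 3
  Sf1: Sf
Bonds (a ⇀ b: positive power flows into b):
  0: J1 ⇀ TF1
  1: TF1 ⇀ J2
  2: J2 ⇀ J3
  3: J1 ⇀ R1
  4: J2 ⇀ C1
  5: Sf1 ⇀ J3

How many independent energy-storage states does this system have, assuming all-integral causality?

1  (C1 all integral)

b5 →Sf1  (Sf1: flow source, stroke at near end)
b2 →J3  (common-f at J3 fixed by 5)
b1 →J2  (1-jn J2 has f-setter on 2)
b4 →J2  (1-jn J2 has f-setter on 2)
b0 →TF1  (TF TF1: opposite of bond 1)
b3 →J1  (J1: last free bond brings effort in)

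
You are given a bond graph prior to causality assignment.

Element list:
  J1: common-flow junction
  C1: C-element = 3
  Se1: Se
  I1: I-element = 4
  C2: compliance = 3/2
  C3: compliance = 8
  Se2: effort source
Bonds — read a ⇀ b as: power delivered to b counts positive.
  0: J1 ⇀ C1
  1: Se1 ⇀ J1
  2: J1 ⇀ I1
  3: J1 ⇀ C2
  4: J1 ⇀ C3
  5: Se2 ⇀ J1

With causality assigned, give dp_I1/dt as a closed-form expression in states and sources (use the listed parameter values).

dp_I1/dt = E_Se1 + E_Se2 - q_C1/3 - 2*q_C2/3 - q_C3/8

b1 stroke at J1  (Se1 (Se) sets effort on bond)
b5 stroke at J1  (Se2 fixes effort; stroke away)
b0 stroke at J1  (C1 outputs effort q/C1)
b2 stroke at I1  (prefer integral on I1)
b3 stroke at J1  (common-f at J1 fixed by 2)
b4 stroke at J1  (J1: bond 2 brought flow, rest push out)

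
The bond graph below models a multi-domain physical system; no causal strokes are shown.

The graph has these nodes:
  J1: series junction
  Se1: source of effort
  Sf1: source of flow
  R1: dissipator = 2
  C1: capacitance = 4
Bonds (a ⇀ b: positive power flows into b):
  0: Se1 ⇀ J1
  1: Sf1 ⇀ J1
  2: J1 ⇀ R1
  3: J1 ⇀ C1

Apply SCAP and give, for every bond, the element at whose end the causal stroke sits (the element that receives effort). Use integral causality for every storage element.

#0 |J1
#1 |Sf1
#2 |J1
#3 |J1

bond 0 stroke at J1  (Se1 (Se) sets effort on bond)
bond 1 stroke at Sf1  (Sf1: flow source, stroke at near end)
bond 2 stroke at J1  (1-jn J1 has f-setter on 1)
bond 3 stroke at J1  (common-f at J1 fixed by 1)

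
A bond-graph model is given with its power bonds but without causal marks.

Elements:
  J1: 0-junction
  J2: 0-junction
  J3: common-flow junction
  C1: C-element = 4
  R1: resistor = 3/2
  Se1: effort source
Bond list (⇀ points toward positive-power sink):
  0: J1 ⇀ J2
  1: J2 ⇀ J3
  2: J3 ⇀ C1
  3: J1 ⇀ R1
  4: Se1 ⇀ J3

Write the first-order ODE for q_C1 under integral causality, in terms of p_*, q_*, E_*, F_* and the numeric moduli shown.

dq_C1/dt = 2*E_Se1/3 - q_C1/6

b4 |J3  (Se1 fixes effort; stroke away)
b2 |J3  (C1: C, integral causality)
b1 |J2  (J3 needs exactly one f-in)
b0 |J1  (0-jn J2 has e-setter on 1)
b3 |R1  (common-e at J1 fixed by 0)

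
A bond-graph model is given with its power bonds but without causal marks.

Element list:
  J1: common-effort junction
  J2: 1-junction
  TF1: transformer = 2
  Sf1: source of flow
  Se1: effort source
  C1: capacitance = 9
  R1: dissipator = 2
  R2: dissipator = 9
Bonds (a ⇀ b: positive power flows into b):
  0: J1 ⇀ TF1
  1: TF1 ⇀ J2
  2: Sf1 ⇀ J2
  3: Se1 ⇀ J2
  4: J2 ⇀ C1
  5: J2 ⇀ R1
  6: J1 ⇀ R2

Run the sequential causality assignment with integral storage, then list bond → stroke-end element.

β2 stroke→Sf1  (source Sf1 imposes f)
β3 stroke→J2  (source Se1 imposes e)
β1 stroke→J2  (1-jn J2 has f-setter on 2)
β4 stroke→J2  (common-f at J2 fixed by 2)
β5 stroke→J2  (1-jn J2 has f-setter on 2)
β0 stroke→TF1  (TF TF1: opposite of bond 1)
β6 stroke→J1  (J1 needs exactly one e-in)

b0 →TF1
b1 →J2
b2 →Sf1
b3 →J2
b4 →J2
b5 →J2
b6 →J1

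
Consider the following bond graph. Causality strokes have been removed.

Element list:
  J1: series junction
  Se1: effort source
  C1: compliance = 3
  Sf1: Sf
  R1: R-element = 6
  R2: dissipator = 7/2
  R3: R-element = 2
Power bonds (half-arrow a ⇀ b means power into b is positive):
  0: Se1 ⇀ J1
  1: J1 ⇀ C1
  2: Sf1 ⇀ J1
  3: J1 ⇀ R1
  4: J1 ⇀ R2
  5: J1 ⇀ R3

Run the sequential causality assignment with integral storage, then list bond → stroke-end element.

#0 |J1
#1 |J1
#2 |Sf1
#3 |J1
#4 |J1
#5 |J1

#0 |J1  (Se1: effort source, stroke at far end)
#2 |Sf1  (Sf1: flow source, stroke at near end)
#1 |J1  (J1: bond 2 brought flow, rest push out)
#3 |J1  (1-jn J1 has f-setter on 2)
#4 |J1  (J1: bond 2 brought flow, rest push out)
#5 |J1  (J1 flow already set via bond 2)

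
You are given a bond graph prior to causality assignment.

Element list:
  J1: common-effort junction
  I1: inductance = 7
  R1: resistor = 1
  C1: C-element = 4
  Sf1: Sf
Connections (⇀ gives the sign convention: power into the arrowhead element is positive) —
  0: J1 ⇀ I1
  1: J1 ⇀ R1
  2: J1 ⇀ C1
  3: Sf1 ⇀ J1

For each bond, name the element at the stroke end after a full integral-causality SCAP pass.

#0 →I1
#1 →R1
#2 →J1
#3 →Sf1

#3 stroke at Sf1  (source Sf1 imposes f)
#0 stroke at I1  (prefer integral on I1)
#2 stroke at J1  (C1: C, integral causality)
#1 stroke at R1  (J1 effort already set via bond 2)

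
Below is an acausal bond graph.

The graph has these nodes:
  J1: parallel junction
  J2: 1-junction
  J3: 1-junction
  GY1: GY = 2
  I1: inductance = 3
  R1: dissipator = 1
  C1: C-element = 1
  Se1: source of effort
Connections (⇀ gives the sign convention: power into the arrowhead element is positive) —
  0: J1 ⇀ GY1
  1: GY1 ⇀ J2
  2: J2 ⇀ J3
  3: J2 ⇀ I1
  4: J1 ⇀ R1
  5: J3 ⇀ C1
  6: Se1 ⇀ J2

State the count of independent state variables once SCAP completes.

2  (C1, I1 all integral)

bond 6 →J2  (Se1 fixes effort; stroke away)
bond 3 →I1  (prefer integral on I1)
bond 1 →J2  (J2 flow already set via bond 3)
bond 2 →J2  (1-jn J2 has f-setter on 3)
bond 5 →J3  (common-f at J3 fixed by 2)
bond 0 →J1  (GY1: gyrator matches bond 1)
bond 4 →R1  (J1 effort already set via bond 0)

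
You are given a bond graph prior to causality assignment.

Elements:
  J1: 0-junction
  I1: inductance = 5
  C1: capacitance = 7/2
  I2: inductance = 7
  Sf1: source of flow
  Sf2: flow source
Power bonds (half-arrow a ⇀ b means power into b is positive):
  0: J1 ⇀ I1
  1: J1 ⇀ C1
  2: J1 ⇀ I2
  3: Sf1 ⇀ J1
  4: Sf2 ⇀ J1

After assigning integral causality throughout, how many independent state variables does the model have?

#3 stroke at Sf1  (Sf1 (Sf) sets flow on bond)
#4 stroke at Sf2  (Sf2: flow source, stroke at near end)
#0 stroke at I1  (I1 integral (f out))
#1 stroke at J1  (C1 integral (e out))
#2 stroke at I2  (0-jn J1 has e-setter on 1)

3  (C1, I1, I2 all integral)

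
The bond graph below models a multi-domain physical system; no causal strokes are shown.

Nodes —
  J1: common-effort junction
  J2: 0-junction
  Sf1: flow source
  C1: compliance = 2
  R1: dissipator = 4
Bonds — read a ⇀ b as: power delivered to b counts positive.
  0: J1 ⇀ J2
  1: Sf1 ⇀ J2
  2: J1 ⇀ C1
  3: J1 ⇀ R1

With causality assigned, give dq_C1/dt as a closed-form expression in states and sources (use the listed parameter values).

#1 stroke→Sf1  (Sf1: flow source, stroke at near end)
#0 stroke→J2  (only one effort-in slot at J2)
#2 stroke→J1  (C1: C, integral causality)
#3 stroke→R1  (common-e at J1 fixed by 2)

dq_C1/dt = F_Sf1 - q_C1/8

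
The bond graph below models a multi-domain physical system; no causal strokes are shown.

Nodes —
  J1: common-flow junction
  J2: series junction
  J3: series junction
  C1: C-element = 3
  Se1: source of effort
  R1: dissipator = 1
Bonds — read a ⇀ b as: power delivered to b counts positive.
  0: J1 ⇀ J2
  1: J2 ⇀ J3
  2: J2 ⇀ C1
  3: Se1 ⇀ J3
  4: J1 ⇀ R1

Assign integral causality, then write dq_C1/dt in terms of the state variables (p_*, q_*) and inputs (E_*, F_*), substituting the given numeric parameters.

β3 stroke at J3  (source Se1 imposes e)
β1 stroke at J2  (J3: last free bond brings flow in)
β2 stroke at J2  (C1 outputs effort q/C1)
β0 stroke at J1  (only one flow-in slot at J2)
β4 stroke at R1  (J1 needs exactly one f-in)

dq_C1/dt = E_Se1 - q_C1/3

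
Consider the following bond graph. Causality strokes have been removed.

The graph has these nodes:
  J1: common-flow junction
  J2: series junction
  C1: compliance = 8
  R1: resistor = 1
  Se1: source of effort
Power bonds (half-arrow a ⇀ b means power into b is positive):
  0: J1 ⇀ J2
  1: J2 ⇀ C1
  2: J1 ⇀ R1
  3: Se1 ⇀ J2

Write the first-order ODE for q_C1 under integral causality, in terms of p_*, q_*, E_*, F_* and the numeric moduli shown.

dq_C1/dt = E_Se1 - q_C1/8

b3 stroke→J2  (Se1: effort source, stroke at far end)
b1 stroke→J2  (C1 integral (e out))
b0 stroke→J1  (J2: last free bond brings flow in)
b2 stroke→R1  (J1 needs exactly one f-in)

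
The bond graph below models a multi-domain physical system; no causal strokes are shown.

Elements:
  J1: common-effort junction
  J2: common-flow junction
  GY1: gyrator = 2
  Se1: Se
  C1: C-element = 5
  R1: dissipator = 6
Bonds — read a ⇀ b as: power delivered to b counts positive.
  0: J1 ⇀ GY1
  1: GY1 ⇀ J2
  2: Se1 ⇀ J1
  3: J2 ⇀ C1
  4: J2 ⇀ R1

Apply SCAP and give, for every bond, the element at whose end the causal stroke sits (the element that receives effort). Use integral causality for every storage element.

#2 |J1  (source Se1 imposes e)
#0 |GY1  (J1 effort already set via bond 2)
#1 |GY1  (through GY1, causality inverts; strokes same side of GY1)
#3 |J2  (1-jn J2 has f-setter on 1)
#4 |J2  (common-f at J2 fixed by 1)

bond 0 stroke at GY1
bond 1 stroke at GY1
bond 2 stroke at J1
bond 3 stroke at J2
bond 4 stroke at J2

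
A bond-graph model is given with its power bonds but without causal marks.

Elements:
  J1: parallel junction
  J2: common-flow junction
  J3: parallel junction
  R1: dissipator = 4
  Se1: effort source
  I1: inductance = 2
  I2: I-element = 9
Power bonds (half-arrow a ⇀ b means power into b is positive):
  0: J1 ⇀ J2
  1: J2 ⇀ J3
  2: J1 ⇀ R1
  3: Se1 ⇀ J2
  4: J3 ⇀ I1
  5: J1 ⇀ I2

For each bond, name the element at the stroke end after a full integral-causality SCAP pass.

b3 →J2  (source Se1 imposes e)
b4 →I1  (I1 outputs flow p/I1)
b1 →J3  (only one effort-in slot at J3)
b0 →J2  (common-f at J2 fixed by 1)
b5 →I2  (prefer integral on I2)
b2 →J1  (J1 needs exactly one e-in)

bond 0 stroke at J2
bond 1 stroke at J3
bond 2 stroke at J1
bond 3 stroke at J2
bond 4 stroke at I1
bond 5 stroke at I2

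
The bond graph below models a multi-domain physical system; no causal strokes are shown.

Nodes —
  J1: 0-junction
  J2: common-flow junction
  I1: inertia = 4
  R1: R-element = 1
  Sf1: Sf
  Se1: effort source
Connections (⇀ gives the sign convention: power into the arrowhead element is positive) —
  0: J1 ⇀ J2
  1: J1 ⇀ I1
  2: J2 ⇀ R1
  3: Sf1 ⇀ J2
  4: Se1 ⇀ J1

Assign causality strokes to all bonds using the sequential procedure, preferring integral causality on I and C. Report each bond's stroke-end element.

β0 |J2
β1 |I1
β2 |J2
β3 |Sf1
β4 |J1

β3 →Sf1  (Sf1: flow source, stroke at near end)
β4 →J1  (Se1 fixes effort; stroke away)
β0 →J2  (common-e at J1 fixed by 4)
β1 →I1  (J1 effort already set via bond 4)
β2 →J2  (J2 flow already set via bond 3)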